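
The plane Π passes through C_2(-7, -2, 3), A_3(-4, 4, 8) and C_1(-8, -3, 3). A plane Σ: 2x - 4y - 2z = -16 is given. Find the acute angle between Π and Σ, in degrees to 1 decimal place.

50.4

C_2A_3 = (3, 6, 5), C_2C_1 = (-1, -1, 0); a normal to Π is C_2A_3 × C_2C_1 = (5, -5, 3).
Using C_2: Π has equation 5x - 5y + 3z = -16.
cos θ = |n₁·n₂| / (|n₁||n₂|) = |24| / (√59 · √24).
θ = arccos(0.63779) ≈ 50.4°.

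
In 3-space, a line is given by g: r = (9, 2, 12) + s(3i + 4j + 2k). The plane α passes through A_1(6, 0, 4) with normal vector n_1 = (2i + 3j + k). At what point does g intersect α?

(6, -2, 10)

α: n_1·r = n_1·A_1 gives 2x + 3y + z = 16.
Substitute r = (9, 2, 12) + t(3, 4, 2) into the plane: 36 + 20t = 16, so t = -1.
Intersection: (9, 2, 12) + (-1)·(3, 4, 2) = (6, -2, 10).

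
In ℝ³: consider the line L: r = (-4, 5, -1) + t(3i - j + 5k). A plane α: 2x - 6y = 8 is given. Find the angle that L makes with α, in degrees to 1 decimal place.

sin θ = |n·v| / (|n||v|) = |12| / (√40 · √35) = 0.32071.
θ ≈ 18.7°.

18.7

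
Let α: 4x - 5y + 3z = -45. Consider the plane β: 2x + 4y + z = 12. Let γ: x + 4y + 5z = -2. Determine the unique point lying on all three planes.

Solving the 3×3 linear system 4x - 5y + 3z = -45, 2x + 4y + z = 12, x + 4y + 5z = -2 (e.g. by elimination or Cramer's rule, determinant = 121) gives (-2, 5, -4).

(-2, 5, -4)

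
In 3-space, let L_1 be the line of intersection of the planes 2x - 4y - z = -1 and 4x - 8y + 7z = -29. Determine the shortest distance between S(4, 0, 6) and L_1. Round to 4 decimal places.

9.3915

Direction of L_1: (2, -4, -1) × (4, -8, 7) = (-36, -18, 0).
A point on L_1: solving the two plane equations with x = 0 gives (0, 1, -3).
Taking (0, 1, -3) on L_1 with direction v = (-36, -18, 0): w = S − (0, 1, -3) = (4, -1, 9), and w × v = (162, -324, -108).
Distance = |w × v| / |v| = √142884 / √1620 ≈ 9.3915.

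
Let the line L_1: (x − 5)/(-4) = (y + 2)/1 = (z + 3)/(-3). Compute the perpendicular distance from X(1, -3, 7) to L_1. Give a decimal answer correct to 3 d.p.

10.409

L_1 has direction (-4, 1, -3) through (5, -2, -3).
Taking (5, -2, -3) on L_1 with direction v = (-4, 1, -3): w = X − (5, -2, -3) = (-4, -1, 10), and w × v = (-7, -52, -8).
Distance = |w × v| / |v| = √2817 / √26 ≈ 10.409.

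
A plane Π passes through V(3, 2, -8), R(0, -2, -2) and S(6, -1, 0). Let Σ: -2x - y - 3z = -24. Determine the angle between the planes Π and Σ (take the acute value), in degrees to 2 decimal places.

VR = (-3, -4, 6), VS = (3, -3, 8); a normal to Π is VR × VS = (-14, 42, 21).
Using V: Π has equation -14x + 42y + 21z = -126.
cos θ = |n₁·n₂| / (|n₁||n₂|) = |-77| / (√2401 · √14).
θ = arccos(0.41998) ≈ 65.17°.

65.17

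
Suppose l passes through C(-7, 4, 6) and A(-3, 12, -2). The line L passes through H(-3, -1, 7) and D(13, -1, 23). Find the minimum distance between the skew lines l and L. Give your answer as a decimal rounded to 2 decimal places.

5.09

A direction vector for l is A − C = (4, 8, -8).
A direction vector for L is D − H = (16, 0, 16).
Common perpendicular direction n = (4, 8, -8) × (16, 0, 16) = (128, -192, -128).
With w = (-3, -1, 7) − (-7, 4, 6) = (4, -5, 1), w · n = 1344.
Distance = |w · n| / |n| = |1344| / √69632 ≈ 5.09.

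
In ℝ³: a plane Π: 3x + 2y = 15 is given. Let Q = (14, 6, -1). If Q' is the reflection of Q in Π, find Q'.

λ = (n·Q − d)/|n|² = (54 − 15)/13 = 3.
Reflection = Q − 2λn = (14, 6, -1) − 6·(3, 2, 0) = (-4, -6, -1).

(-4, -6, -1)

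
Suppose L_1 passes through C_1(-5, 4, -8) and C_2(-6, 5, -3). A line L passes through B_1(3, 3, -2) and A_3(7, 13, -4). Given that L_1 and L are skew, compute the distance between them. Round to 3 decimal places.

A direction vector for L_1 is C_2 − C_1 = (-1, 1, 5).
A direction vector for L is A_3 − B_1 = (4, 10, -2).
Common perpendicular direction n = (-1, 1, 5) × (4, 10, -2) = (-52, 18, -14).
With w = (3, 3, -2) − (-5, 4, -8) = (8, -1, 6), w · n = -518.
Distance = |w · n| / |n| = |-518| / √3224 ≈ 9.123.

9.123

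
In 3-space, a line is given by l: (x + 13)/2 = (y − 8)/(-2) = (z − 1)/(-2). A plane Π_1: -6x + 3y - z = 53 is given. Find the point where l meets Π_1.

(-7, 2, -5)

l has direction (2, -2, -2) through (-13, 8, 1).
Substitute r = (-13, 8, 1) + t(2, -2, -2) into the plane: 101 + (-16)t = 53, so t = 3.
Intersection: (-13, 8, 1) + 3·(2, -2, -2) = (-7, 2, -5).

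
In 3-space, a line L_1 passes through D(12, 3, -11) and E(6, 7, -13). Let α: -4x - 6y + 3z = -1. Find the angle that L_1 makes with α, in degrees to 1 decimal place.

A direction vector for L_1 is E − D = (-6, 4, -2).
sin θ = |n·v| / (|n||v|) = |-6| / (√61 · √56) = 0.10266.
θ ≈ 5.9°.

5.9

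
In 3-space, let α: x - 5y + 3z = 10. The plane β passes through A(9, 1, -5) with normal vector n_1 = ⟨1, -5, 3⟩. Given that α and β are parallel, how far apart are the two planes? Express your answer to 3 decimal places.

3.550

β: n_1·r = n_1·A gives x - 5y + 3z = -11.
Same normal n = (1, -5, 3) with |n| = √35; distance = |10 − (-11)| / |n| = 21/√35 ≈ 3.550.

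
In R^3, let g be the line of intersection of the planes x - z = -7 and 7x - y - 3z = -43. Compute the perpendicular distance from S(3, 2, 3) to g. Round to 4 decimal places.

7.7782

Direction of g: (1, 0, -1) × (7, -1, -3) = (-1, -4, -1).
A point on g: solving the two plane equations with x = -5 gives (-5, 2, 2).
Taking (-5, 2, 2) on g with direction v = (-1, -4, -1): w = S − (-5, 2, 2) = (8, 0, 1), and w × v = (4, 7, -32).
Distance = |w × v| / |v| = √1089 / √18 ≈ 7.7782.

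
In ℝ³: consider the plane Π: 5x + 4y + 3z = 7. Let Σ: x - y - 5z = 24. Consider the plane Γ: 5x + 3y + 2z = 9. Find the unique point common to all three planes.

(2, 3, -5)

Solving the 3×3 linear system 5x + 4y + 3z = 7, x - y - 5z = 24, 5x + 3y + 2z = 9 (e.g. by elimination or Cramer's rule, determinant = -19) gives (2, 3, -5).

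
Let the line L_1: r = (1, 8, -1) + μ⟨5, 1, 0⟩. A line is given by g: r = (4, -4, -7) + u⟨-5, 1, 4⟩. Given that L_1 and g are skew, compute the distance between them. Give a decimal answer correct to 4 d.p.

8.4523

Common perpendicular direction n = (5, 1, 0) × (-5, 1, 4) = (4, -20, 10).
With w = (4, -4, -7) − (1, 8, -1) = (3, -12, -6), w · n = 192.
Distance = |w · n| / |n| = |192| / √516 ≈ 8.4523.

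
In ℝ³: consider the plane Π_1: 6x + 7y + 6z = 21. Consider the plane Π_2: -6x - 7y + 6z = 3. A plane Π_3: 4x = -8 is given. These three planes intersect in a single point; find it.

(-2, 3, 2)

Solving the 3×3 linear system 6x + 7y + 6z = 21, -6x - 7y + 6z = 3, 4x = -8 (e.g. by elimination or Cramer's rule, determinant = 336) gives (-2, 3, 2).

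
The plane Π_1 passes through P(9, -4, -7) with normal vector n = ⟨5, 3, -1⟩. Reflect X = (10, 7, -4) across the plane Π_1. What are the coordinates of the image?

Π_1: n·r = n·P gives 5x + 3y - z = 40.
λ = (n·X − d)/|n|² = (75 − 40)/35 = 1.
Reflection = X − 2λn = (10, 7, -4) − 2·(5, 3, -1) = (0, 1, -2).

(0, 1, -2)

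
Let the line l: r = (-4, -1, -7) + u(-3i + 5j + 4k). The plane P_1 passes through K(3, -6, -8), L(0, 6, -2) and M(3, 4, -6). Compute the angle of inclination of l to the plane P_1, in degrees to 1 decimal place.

3.1

KL = (-3, 12, 6), KM = (0, 10, 2); a normal to P_1 is KL × KM = (-36, 6, -30).
Using K: P_1 has equation -36x + 6y - 30z = 96.
sin θ = |n·v| / (|n||v|) = |18| / (√2232 · √50) = 0.05388.
θ ≈ 3.1°.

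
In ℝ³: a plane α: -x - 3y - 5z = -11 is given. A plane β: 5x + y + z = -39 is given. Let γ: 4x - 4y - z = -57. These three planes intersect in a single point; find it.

Solving the 3×3 linear system -x - 3y - 5z = -11, 5x + y + z = -39, 4x - 4y - z = -57 (e.g. by elimination or Cramer's rule, determinant = 90) gives (-9, 5, 1).

(-9, 5, 1)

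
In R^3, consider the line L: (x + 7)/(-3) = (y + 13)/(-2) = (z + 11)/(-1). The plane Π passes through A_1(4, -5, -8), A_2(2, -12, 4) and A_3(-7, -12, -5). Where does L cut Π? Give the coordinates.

(5, -5, -7)

L has direction (-3, -2, -1) through (-7, -13, -11).
A_1A_2 = (-2, -7, 12), A_1A_3 = (-11, -7, 3); a normal to Π is A_1A_2 × A_1A_3 = (63, -126, -63).
Using A_1: Π has equation 63x - 126y - 63z = 1386.
Substitute r = (-7, -13, -11) + t(-3, -2, -1) into the plane: 1890 + 126t = 1386, so t = -4.
Intersection: (-7, -13, -11) + (-4)·(-3, -2, -1) = (5, -5, -7).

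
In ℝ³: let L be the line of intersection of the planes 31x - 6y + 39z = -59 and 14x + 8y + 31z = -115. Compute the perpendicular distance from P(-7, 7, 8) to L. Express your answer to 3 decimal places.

Direction of L: (31, -6, 39) × (14, 8, 31) = (-498, -415, 332).
A point on L: solving the two plane equations with x = -8 gives (-8, -12, 3).
Taking (-8, -12, 3) on L with direction v = (-498, -415, 332): w = P − (-8, -12, 3) = (1, 19, 5), and w × v = (8383, -2822, 9047).
Distance = |w × v| / |v| = √160086582 / √530453 ≈ 17.372.

17.372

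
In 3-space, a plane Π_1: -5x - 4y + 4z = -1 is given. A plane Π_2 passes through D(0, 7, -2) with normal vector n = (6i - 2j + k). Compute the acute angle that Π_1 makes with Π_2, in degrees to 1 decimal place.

68.1

Π_2: n·r = n·D gives 6x - 2y + z = -16.
cos θ = |n₁·n₂| / (|n₁||n₂|) = |-18| / (√57 · √41).
θ = arccos(0.37234) ≈ 68.1°.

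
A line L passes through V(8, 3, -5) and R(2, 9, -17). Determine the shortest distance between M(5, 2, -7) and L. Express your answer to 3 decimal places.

A direction vector for L is R − V = (-6, 6, -12).
Taking (8, 3, -5) on L with direction v = (-6, 6, -12): w = M − (8, 3, -5) = (-3, -1, -2), and w × v = (24, -24, -24).
Distance = |w × v| / |v| = √1728 / √216 ≈ 2.828.

2.828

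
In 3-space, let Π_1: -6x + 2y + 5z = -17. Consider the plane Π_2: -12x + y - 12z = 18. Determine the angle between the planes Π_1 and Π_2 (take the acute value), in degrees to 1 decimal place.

cos θ = |n₁·n₂| / (|n₁||n₂|) = |14| / (√65 · √289).
θ = arccos(0.10215) ≈ 84.1°.

84.1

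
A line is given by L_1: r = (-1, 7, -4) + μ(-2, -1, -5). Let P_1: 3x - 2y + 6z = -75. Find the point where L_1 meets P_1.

Substitute r = (-1, 7, -4) + t(-2, -1, -5) into the plane: -41 + (-34)t = -75, so t = 1.
Intersection: (-1, 7, -4) + 1·(-2, -1, -5) = (-3, 6, -9).

(-3, 6, -9)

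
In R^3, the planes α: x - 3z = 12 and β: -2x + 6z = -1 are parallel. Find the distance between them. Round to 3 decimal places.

3.637

Rescale β by 1/(-2): x - 3z = 1/2. Then distance = |12 − (1/2)| / √10 ≈ 3.637.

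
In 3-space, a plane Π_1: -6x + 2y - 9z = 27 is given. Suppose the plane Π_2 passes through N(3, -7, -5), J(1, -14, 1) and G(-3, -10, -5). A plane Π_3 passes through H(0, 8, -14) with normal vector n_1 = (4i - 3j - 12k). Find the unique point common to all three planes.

(9, 0, -9)

NJ = (-2, -7, 6), NG = (-6, -3, 0); a normal to Π_2 is NJ × NG = (18, -36, -36).
Using N: Π_2 has equation 18x - 36y - 36z = 486.
Π_3: n_1·r = n_1·H gives 4x - 3y - 12z = 144.
Solving the 3×3 linear system -6x + 2y - 9z = 27, 18x - 36y - 36z = 486, 4x - 3y - 12z = 144 (e.g. by elimination or Cramer's rule, determinant = -2610) gives (9, 0, -9).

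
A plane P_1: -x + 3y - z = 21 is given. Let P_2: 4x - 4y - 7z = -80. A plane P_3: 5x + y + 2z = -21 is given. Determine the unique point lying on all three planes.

Solving the 3×3 linear system -x + 3y - z = 21, 4x - 4y - 7z = -80, 5x + y + 2z = -21 (e.g. by elimination or Cramer's rule, determinant = -152) gives (-7, 6, 4).

(-7, 6, 4)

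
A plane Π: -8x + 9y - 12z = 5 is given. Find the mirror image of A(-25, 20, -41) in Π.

λ = (n·A − d)/|n|² = (872 − 5)/289 = 3.
Reflection = A − 2λn = (-25, 20, -41) − 6·(-8, 9, -12) = (23, -34, 31).

(23, -34, 31)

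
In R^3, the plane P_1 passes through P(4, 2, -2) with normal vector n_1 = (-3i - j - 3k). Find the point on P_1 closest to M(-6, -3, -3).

P_1: n_1·r = n_1·P gives -3x - y - 3z = -8.
Foot = M − λn with λ = (n·M − d)/|n|² = (30 − (-8))/19 = 2.
Foot = (-6, -3, -3) − 2·(-3, -1, -3) = (0, -1, 3).

(0, -1, 3)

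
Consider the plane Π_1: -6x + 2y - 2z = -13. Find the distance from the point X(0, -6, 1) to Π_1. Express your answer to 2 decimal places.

n·X − d = (-6)·(0) + (2)·(-6) + (-2)·(1) − (-13) = -1; |n| = √44.
Distance = |-1| / √44 = 1/√44 ≈ 0.15.

0.15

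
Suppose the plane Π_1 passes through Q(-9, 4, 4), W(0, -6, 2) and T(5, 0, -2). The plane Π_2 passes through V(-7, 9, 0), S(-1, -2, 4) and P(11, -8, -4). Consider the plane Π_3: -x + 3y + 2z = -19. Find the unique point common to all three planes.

QW = (9, -10, -2), QT = (14, -4, -6); a normal to Π_1 is QW × QT = (52, 26, 104).
Using Q: Π_1 has equation 52x + 26y + 104z = 52.
VS = (6, -11, 4), VP = (18, -17, -4); a normal to Π_2 is VS × VP = (112, 96, 96).
Using V: Π_2 has equation 112x + 96y + 96z = 80.
Solving the 3×3 linear system 52x + 26y + 104z = 52, 112x + 96y + 96z = 80, -x + 3y + 2z = -19 (e.g. by elimination or Cramer's rule, determinant = 31616) gives (5, -4, -1).

(5, -4, -1)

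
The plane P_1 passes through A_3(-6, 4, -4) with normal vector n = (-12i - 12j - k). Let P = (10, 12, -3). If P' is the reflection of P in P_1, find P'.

(-14, -12, -5)

P_1: n·r = n·A_3 gives -12x - 12y - z = 28.
λ = (n·P − d)/|n|² = (-261 − 28)/289 = -1.
Reflection = P − 2λn = (10, 12, -3) − (-2)·(-12, -12, -1) = (-14, -12, -5).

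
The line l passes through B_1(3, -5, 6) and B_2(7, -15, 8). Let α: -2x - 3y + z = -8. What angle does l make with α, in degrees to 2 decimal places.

35.84

A direction vector for l is B_2 − B_1 = (4, -10, 2).
sin θ = |n·v| / (|n||v|) = |24| / (√14 · √120) = 0.58554.
θ ≈ 35.84°.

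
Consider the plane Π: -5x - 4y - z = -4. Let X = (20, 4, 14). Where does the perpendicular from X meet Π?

Foot = X − λn with λ = (n·X − d)/|n|² = (-130 − (-4))/42 = -3.
Foot = (20, 4, 14) − (-3)·(-5, -4, -1) = (5, -8, 11).

(5, -8, 11)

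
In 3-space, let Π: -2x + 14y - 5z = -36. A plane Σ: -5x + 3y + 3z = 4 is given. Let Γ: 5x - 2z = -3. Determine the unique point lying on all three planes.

(1, -1, 4)

Solving the 3×3 linear system -2x + 14y - 5z = -36, -5x + 3y + 3z = 4, 5x - 2z = -3 (e.g. by elimination or Cramer's rule, determinant = 157) gives (1, -1, 4).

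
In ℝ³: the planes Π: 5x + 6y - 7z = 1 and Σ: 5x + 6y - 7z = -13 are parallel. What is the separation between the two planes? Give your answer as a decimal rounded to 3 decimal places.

Same normal n = (5, 6, -7) with |n| = √110; distance = |1 − (-13)| / |n| = 14/√110 ≈ 1.335.

1.335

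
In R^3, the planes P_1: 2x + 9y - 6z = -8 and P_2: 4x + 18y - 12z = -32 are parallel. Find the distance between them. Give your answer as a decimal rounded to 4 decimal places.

0.7273

Rescale P_2 by 1/2: 2x + 9y - 6z = -16. Then distance = |-8 − (-16)| / √121 ≈ 0.7273.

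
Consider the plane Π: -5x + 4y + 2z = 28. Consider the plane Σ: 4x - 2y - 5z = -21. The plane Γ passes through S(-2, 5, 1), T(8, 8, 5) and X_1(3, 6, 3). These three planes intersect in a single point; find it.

(-2, 4, 1)

ST = (10, 3, 4), SX_1 = (5, 1, 2); a normal to Γ is ST × SX_1 = (2, 0, -5).
Using S: Γ has equation 2x - 5z = -9.
Solving the 3×3 linear system -5x + 4y + 2z = 28, 4x - 2y - 5z = -21, 2x - 5z = -9 (e.g. by elimination or Cramer's rule, determinant = -2) gives (-2, 4, 1).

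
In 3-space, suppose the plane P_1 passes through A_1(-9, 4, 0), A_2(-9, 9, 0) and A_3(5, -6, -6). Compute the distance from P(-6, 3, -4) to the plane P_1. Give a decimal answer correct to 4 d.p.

A_1A_2 = (0, 5, 0), A_1A_3 = (14, -10, -6); a normal to P_1 is A_1A_2 × A_1A_3 = (-30, 0, -70).
Using A_1: P_1 has equation -30x - 70z = 270.
n·P − d = (-30)·(-6) + (0)·(3) + (-70)·(-4) − 270 = 190; |n| = √5800.
Distance = |190| / √5800 = 190/√5800 ≈ 2.4948.

2.4948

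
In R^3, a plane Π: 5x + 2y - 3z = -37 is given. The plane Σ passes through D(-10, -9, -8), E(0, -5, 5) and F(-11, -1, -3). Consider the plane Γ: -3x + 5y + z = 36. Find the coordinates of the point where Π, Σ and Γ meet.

DE = (10, 4, 13), DF = (-1, 8, 5); a normal to Σ is DE × DF = (-84, -63, 84).
Using D: Σ has equation -84x - 63y + 84z = 735.
Solving the 3×3 linear system 5x + 2y - 3z = -37, -84x - 63y + 84z = 735, -3x + 5y + z = 36 (e.g. by elimination or Cramer's rule, determinant = -924) gives (-5, 3, 6).

(-5, 3, 6)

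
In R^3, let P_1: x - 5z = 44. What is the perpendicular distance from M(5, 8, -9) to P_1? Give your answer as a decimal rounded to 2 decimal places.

n·M − d = (1)·(5) + (0)·(8) + (-5)·(-9) − 44 = 6; |n| = √26.
Distance = |6| / √26 = 6/√26 ≈ 1.18.

1.18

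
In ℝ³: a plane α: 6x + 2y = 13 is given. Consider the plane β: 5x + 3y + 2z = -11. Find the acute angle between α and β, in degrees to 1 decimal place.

cos θ = |n₁·n₂| / (|n₁||n₂|) = |36| / (√40 · √38).
θ = arccos(0.92338) ≈ 22.6°.

22.6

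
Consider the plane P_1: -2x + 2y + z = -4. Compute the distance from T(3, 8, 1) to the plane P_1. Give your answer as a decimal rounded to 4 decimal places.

n·T − d = (-2)·(3) + (2)·(8) + (1)·(1) − (-4) = 15; |n| = √9.
Distance = |15| / √9 = 15/√9 ≈ 5.0000.

5.0000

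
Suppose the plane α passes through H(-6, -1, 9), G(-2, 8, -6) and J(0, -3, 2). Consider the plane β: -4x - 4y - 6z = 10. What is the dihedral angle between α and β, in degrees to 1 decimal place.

19.7

HG = (4, 9, -15), HJ = (6, -2, -7); a normal to α is HG × HJ = (-93, -62, -62).
Using H: α has equation -93x - 62y - 62z = 62.
cos θ = |n₁·n₂| / (|n₁||n₂|) = |992| / (√16337 · √68).
θ = arccos(0.94118) ≈ 19.7°.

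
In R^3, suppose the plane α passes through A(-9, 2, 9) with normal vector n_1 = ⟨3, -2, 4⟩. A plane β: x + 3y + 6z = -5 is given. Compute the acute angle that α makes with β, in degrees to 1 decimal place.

54.9

α: n_1·r = n_1·A gives 3x - 2y + 4z = 5.
cos θ = |n₁·n₂| / (|n₁||n₂|) = |21| / (√29 · √46).
θ = arccos(0.57496) ≈ 54.9°.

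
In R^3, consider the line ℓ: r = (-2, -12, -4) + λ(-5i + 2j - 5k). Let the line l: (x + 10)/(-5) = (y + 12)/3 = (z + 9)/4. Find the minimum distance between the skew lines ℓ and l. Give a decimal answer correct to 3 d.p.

3.131

l has direction (-5, 3, 4) through (-10, -12, -9).
Common perpendicular direction n = (-5, 2, -5) × (-5, 3, 4) = (23, 45, -5).
With w = (-10, -12, -9) − (-2, -12, -4) = (-8, 0, -5), w · n = -159.
Distance = |w · n| / |n| = |-159| / √2579 ≈ 3.131.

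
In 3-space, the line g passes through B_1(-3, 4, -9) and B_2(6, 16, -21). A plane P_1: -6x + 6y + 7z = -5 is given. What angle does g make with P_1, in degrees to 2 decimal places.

A direction vector for g is B_2 − B_1 = (9, 12, -12).
sin θ = |n·v| / (|n||v|) = |-66| / (√121 · √369) = 0.31235.
θ ≈ 18.20°.

18.20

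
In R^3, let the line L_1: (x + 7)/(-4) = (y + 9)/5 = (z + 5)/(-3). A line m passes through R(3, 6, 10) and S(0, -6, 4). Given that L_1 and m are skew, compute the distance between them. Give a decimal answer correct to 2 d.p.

L_1 has direction (-4, 5, -3) through (-7, -9, -5).
A direction vector for m is S − R = (-3, -12, -6).
Common perpendicular direction n = (-4, 5, -3) × (-3, -12, -6) = (-66, -15, 63).
With w = (3, 6, 10) − (-7, -9, -5) = (10, 15, 15), w · n = 60.
Distance = |w · n| / |n| = |60| / √8550 ≈ 0.65.

0.65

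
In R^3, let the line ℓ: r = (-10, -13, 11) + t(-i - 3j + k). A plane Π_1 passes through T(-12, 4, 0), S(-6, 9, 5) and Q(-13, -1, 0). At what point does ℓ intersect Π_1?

(-6, -1, 7)

TS = (6, 5, 5), TQ = (-1, -5, 0); a normal to Π_1 is TS × TQ = (25, -5, -25).
Using T: Π_1 has equation 25x - 5y - 25z = -320.
Substitute r = (-10, -13, 11) + t(-1, -3, 1) into the plane: -460 + (-35)t = -320, so t = -4.
Intersection: (-10, -13, 11) + (-4)·(-1, -3, 1) = (-6, -1, 7).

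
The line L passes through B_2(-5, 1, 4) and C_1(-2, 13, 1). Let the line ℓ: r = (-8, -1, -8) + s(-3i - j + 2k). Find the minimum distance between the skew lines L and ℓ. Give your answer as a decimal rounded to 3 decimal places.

11.853

A direction vector for L is C_1 − B_2 = (3, 12, -3).
Common perpendicular direction n = (3, 12, -3) × (-3, -1, 2) = (21, 3, 33).
With w = (-8, -1, -8) − (-5, 1, 4) = (-3, -2, -12), w · n = -465.
Distance = |w · n| / |n| = |-465| / √1539 ≈ 11.853.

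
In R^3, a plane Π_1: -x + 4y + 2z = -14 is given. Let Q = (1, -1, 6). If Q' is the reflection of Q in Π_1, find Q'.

λ = (n·Q − d)/|n|² = (7 − (-14))/21 = 1.
Reflection = Q − 2λn = (1, -1, 6) − 2·(-1, 4, 2) = (3, -9, 2).

(3, -9, 2)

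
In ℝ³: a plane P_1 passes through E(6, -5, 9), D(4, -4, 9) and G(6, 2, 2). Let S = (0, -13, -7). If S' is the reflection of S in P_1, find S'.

ED = (-2, 1, 0), EG = (0, 7, -7); a normal to P_1 is ED × EG = (-7, -14, -14).
Using E: P_1 has equation -7x - 14y - 14z = -98.
λ = (n·S − d)/|n|² = (280 − (-98))/441 = 6/7.
Reflection = S − 2λn = (0, -13, -7) − (12/7)·(-7, -14, -14) = (12, 11, 17).

(12, 11, 17)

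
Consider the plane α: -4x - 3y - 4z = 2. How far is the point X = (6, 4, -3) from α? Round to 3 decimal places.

4.061

n·X − d = (-4)·(6) + (-3)·(4) + (-4)·(-3) − 2 = -26; |n| = √41.
Distance = |-26| / √41 = 26/√41 ≈ 4.061.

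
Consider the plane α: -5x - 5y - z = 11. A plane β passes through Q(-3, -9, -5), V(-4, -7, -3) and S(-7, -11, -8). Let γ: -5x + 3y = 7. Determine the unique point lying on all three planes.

(-2, -1, 4)

QV = (-1, 2, 2), QS = (-4, -2, -3); a normal to β is QV × QS = (-2, -11, 10).
Using Q: β has equation -2x - 11y + 10z = 55.
Solving the 3×3 linear system -5x - 5y - z = 11, -2x - 11y + 10z = 55, -5x + 3y = 7 (e.g. by elimination or Cramer's rule, determinant = 461) gives (-2, -1, 4).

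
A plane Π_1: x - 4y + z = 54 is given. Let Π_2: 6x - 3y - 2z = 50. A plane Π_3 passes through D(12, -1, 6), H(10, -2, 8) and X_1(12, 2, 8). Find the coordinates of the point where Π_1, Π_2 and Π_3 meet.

DH = (-2, -1, 2), DX_1 = (0, 3, 2); a normal to Π_3 is DH × DX_1 = (-8, 4, -6).
Using D: Π_3 has equation -8x + 4y - 6z = -136.
Solving the 3×3 linear system x - 4y + z = 54, 6x - 3y - 2z = 50, -8x + 4y - 6z = -136 (e.g. by elimination or Cramer's rule, determinant = -182) gives (6, -10, 8).

(6, -10, 8)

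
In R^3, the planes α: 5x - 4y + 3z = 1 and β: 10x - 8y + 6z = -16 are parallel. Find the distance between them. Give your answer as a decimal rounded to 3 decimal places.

1.273

Rescale β by 1/2: 5x - 4y + 3z = -8. Then distance = |1 − (-8)| / √50 ≈ 1.273.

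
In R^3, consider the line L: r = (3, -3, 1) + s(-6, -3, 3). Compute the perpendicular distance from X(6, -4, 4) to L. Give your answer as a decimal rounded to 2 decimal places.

4.28

Taking (3, -3, 1) on L with direction v = (-6, -3, 3): w = X − (3, -3, 1) = (3, -1, 3), and w × v = (6, -27, -15).
Distance = |w × v| / |v| = √990 / √54 ≈ 4.28.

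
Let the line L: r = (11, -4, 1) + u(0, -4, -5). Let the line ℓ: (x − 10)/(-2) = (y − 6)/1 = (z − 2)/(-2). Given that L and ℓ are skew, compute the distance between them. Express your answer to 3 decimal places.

ℓ has direction (-2, 1, -2) through (10, 6, 2).
Common perpendicular direction n = (0, -4, -5) × (-2, 1, -2) = (13, 10, -8).
With w = (10, 6, 2) − (11, -4, 1) = (-1, 10, 1), w · n = 79.
Distance = |w · n| / |n| = |79| / √333 ≈ 4.329.

4.329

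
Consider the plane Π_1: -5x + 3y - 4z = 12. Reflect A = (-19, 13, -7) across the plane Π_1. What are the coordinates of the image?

(11, -5, 17)

λ = (n·A − d)/|n|² = (162 − 12)/50 = 3.
Reflection = A − 2λn = (-19, 13, -7) − 6·(-5, 3, -4) = (11, -5, 17).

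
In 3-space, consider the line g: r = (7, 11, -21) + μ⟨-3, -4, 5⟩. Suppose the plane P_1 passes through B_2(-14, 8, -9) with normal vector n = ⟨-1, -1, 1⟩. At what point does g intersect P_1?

P_1: n·r = n·B_2 gives -x - y + z = -3.
Substitute r = (7, 11, -21) + t(-3, -4, 5) into the plane: -39 + 12t = -3, so t = 3.
Intersection: (7, 11, -21) + 3·(-3, -4, 5) = (-2, -1, -6).

(-2, -1, -6)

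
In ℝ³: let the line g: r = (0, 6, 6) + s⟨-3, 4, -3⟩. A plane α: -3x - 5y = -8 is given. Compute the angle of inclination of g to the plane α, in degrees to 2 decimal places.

18.88

sin θ = |n·v| / (|n||v|) = |-11| / (√34 · √34) = 0.32353.
θ ≈ 18.88°.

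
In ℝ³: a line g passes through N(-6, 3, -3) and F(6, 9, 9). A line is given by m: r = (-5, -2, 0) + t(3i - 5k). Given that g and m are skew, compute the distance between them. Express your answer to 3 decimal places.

5.520

A direction vector for g is F − N = (12, 6, 12).
Common perpendicular direction n = (12, 6, 12) × (3, 0, -5) = (-30, 96, -18).
With w = (-5, -2, 0) − (-6, 3, -3) = (1, -5, 3), w · n = -564.
Distance = |w · n| / |n| = |-564| / √10440 ≈ 5.520.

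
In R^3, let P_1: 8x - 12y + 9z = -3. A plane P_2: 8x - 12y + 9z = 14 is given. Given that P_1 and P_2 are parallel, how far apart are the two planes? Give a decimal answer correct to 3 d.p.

1.000

Same normal n = (8, -12, 9) with |n| = √289; distance = |-3 − 14| / |n| = 17/√289 ≈ 1.000.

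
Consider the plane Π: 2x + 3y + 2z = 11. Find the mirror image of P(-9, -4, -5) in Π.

λ = (n·P − d)/|n|² = (-40 − 11)/17 = -3.
Reflection = P − 2λn = (-9, -4, -5) − (-6)·(2, 3, 2) = (3, 14, 7).

(3, 14, 7)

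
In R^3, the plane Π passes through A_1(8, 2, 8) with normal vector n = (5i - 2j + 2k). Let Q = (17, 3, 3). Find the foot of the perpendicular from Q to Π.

Π: n·r = n·A_1 gives 5x - 2y + 2z = 52.
Foot = Q − λn with λ = (n·Q − d)/|n|² = (85 − 52)/33 = 1.
Foot = (17, 3, 3) − 1·(5, -2, 2) = (12, 5, 1).

(12, 5, 1)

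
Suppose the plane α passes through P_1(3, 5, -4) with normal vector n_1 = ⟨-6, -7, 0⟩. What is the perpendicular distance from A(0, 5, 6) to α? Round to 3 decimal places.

α: n_1·r = n_1·P_1 gives -6x - 7y = -53.
n·A − d = (-6)·(0) + (-7)·(5) + (0)·(6) − (-53) = 18; |n| = √85.
Distance = |18| / √85 = 18/√85 ≈ 1.952.

1.952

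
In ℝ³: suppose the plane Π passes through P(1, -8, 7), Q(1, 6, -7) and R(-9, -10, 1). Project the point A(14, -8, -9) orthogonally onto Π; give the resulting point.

PQ = (0, 14, -14), PR = (-10, -2, -6); a normal to Π is PQ × PR = (-112, 140, 140).
Using P: Π has equation -112x + 140y + 140z = -252.
Foot = A − λn with λ = (n·A − d)/|n|² = (-3948 − (-252))/51744 = -1/14.
Foot = (14, -8, -9) − (-1/14)·(-112, 140, 140) = (6, 2, 1).

(6, 2, 1)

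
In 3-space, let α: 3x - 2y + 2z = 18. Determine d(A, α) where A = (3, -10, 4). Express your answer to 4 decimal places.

n·A − d = (3)·(3) + (-2)·(-10) + (2)·(4) − 18 = 19; |n| = √17.
Distance = |19| / √17 = 19/√17 ≈ 4.6082.

4.6082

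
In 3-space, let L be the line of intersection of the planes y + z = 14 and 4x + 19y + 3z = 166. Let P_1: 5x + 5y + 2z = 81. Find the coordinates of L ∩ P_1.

(7, 6, 8)

Direction of L: (0, 1, 1) × (4, 19, 3) = (-16, 4, -4).
A point on L: solving the two plane equations with x = 19 gives (19, 3, 11).
Substitute r = (19, 3, 11) + t(-16, 4, -4) into the plane: 132 + (-68)t = 81, so t = 3/4.
Intersection: (19, 3, 11) + (3/4)·(-16, 4, -4) = (7, 6, 8).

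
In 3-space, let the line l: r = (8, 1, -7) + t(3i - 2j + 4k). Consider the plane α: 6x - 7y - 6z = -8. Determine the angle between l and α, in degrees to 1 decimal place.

7.8

sin θ = |n·v| / (|n||v|) = |8| / (√121 · √29) = 0.13505.
θ ≈ 7.8°.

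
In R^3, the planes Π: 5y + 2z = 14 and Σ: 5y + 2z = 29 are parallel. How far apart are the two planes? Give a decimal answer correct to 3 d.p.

Same normal n = (0, 5, 2) with |n| = √29; distance = |14 − 29| / |n| = 15/√29 ≈ 2.785.

2.785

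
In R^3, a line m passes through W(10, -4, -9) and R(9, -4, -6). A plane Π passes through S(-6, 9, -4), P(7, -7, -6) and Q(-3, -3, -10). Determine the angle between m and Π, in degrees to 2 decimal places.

A direction vector for m is R − W = (-1, 0, 3).
SP = (13, -16, -2), SQ = (3, -12, -6); a normal to Π is SP × SQ = (72, 72, -108).
Using S: Π has equation 72x + 72y - 108z = 648.
sin θ = |n·v| / (|n||v|) = |-396| / (√22032 · √10) = 0.84366.
θ ≈ 57.53°.

57.53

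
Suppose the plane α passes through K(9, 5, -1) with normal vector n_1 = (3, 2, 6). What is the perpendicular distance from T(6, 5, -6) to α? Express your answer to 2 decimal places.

5.57

α: n_1·r = n_1·K gives 3x + 2y + 6z = 31.
n·T − d = (3)·(6) + (2)·(5) + (6)·(-6) − 31 = -39; |n| = √49.
Distance = |-39| / √49 = 39/√49 ≈ 5.57.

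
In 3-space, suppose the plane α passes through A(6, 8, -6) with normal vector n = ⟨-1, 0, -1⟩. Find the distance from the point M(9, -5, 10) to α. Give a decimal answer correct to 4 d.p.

α: n·r = n·A gives -x - z = 0.
n·M − d = (-1)·(9) + (0)·(-5) + (-1)·(10) − 0 = -19; |n| = √2.
Distance = |-19| / √2 = 19/√2 ≈ 13.4350.

13.4350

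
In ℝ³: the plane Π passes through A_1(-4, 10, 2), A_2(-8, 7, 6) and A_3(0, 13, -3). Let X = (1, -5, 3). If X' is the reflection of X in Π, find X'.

(-17, 19, 3)

A_1A_2 = (-4, -3, 4), A_1A_3 = (4, 3, -5); a normal to Π is A_1A_2 × A_1A_3 = (3, -4, 0).
Using A_1: Π has equation 3x - 4y = -52.
λ = (n·X − d)/|n|² = (23 − (-52))/25 = 3.
Reflection = X − 2λn = (1, -5, 3) − 6·(3, -4, 0) = (-17, 19, 3).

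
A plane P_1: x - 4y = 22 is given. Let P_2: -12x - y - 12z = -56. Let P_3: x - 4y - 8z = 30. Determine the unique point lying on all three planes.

Solving the 3×3 linear system x - 4y = 22, -12x - y - 12z = -56, x - 4y - 8z = 30 (e.g. by elimination or Cramer's rule, determinant = 392) gives (6, -4, -1).

(6, -4, -1)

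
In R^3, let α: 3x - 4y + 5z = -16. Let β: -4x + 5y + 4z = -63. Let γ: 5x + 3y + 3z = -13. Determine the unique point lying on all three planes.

(4, -3, -8)

Solving the 3×3 linear system 3x - 4y + 5z = -16, -4x + 5y + 4z = -63, 5x + 3y + 3z = -13 (e.g. by elimination or Cramer's rule, determinant = -304) gives (4, -3, -8).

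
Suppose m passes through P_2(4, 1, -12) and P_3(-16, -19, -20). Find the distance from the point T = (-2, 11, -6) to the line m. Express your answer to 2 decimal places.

12.37

A direction vector for m is P_3 − P_2 = (-20, -20, -8).
Taking (4, 1, -12) on m with direction v = (-20, -20, -8): w = T − (4, 1, -12) = (-6, 10, 6), and w × v = (40, -168, 320).
Distance = |w × v| / |v| = √132224 / √864 ≈ 12.37.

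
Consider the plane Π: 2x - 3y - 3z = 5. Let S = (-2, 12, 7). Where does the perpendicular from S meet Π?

Foot = S − λn with λ = (n·S − d)/|n|² = (-61 − 5)/22 = -3.
Foot = (-2, 12, 7) − (-3)·(2, -3, -3) = (4, 3, -2).

(4, 3, -2)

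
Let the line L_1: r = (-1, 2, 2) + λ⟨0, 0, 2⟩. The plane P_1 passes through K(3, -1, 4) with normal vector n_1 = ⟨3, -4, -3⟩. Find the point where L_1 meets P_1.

(-1, 2, -4)

P_1: n_1·r = n_1·K gives 3x - 4y - 3z = 1.
Substitute r = (-1, 2, 2) + t(0, 0, 2) into the plane: -17 + (-6)t = 1, so t = -3.
Intersection: (-1, 2, 2) + (-3)·(0, 0, 2) = (-1, 2, -4).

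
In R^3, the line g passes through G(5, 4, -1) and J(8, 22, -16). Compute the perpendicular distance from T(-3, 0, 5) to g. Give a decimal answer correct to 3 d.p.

7.348

A direction vector for g is J − G = (3, 18, -15).
Taking (5, 4, -1) on g with direction v = (3, 18, -15): w = T − (5, 4, -1) = (-8, -4, 6), and w × v = (-48, -102, -132).
Distance = |w × v| / |v| = √30132 / √558 ≈ 7.348.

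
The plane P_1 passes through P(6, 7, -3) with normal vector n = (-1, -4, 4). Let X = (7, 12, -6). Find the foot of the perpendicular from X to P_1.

(6, 8, -2)

P_1: n·r = n·P gives -x - 4y + 4z = -46.
Foot = X − λn with λ = (n·X − d)/|n|² = (-79 − (-46))/33 = -1.
Foot = (7, 12, -6) − (-1)·(-1, -4, 4) = (6, 8, -2).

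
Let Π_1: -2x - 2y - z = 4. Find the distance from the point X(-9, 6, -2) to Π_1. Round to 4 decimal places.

1.3333

n·X − d = (-2)·(-9) + (-2)·(6) + (-1)·(-2) − 4 = 4; |n| = √9.
Distance = |4| / √9 = 4/√9 ≈ 1.3333.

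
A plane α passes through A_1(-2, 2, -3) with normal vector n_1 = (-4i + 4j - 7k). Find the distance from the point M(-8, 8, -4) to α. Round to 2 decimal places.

6.11

α: n_1·r = n_1·A_1 gives -4x + 4y - 7z = 37.
n·M − d = (-4)·(-8) + (4)·(8) + (-7)·(-4) − 37 = 55; |n| = √81.
Distance = |55| / √81 = 55/√81 ≈ 6.11.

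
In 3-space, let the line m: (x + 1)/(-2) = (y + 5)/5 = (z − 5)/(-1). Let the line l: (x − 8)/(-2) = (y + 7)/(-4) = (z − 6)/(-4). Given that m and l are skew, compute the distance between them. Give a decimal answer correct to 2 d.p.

m has direction (-2, 5, -1) through (-1, -5, 5).
l has direction (-2, -4, -4) through (8, -7, 6).
Common perpendicular direction n = (-2, 5, -1) × (-2, -4, -4) = (-24, -6, 18).
With w = (8, -7, 6) − (-1, -5, 5) = (9, -2, 1), w · n = -186.
Distance = |w · n| / |n| = |-186| / √936 ≈ 6.08.

6.08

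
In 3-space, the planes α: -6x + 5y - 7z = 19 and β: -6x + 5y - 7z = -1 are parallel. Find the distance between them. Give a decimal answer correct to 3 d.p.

1.907

Same normal n = (-6, 5, -7) with |n| = √110; distance = |19 − (-1)| / |n| = 20/√110 ≈ 1.907.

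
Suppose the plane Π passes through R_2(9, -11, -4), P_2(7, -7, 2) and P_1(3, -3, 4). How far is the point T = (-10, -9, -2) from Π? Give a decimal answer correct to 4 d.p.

10.4350

R_2P_2 = (-2, 4, 6), R_2P_1 = (-6, 8, 8); a normal to Π is R_2P_2 × R_2P_1 = (-16, -20, 8).
Using R_2: Π has equation -16x - 20y + 8z = 44.
n·T − d = (-16)·(-10) + (-20)·(-9) + (8)·(-2) − 44 = 280; |n| = √720.
Distance = |280| / √720 = 280/√720 ≈ 10.4350.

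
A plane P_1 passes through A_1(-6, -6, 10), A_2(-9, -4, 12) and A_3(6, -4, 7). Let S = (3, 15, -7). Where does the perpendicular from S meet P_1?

(9, 6, 11)

A_1A_2 = (-3, 2, 2), A_1A_3 = (12, 2, -3); a normal to P_1 is A_1A_2 × A_1A_3 = (-10, 15, -30).
Using A_1: P_1 has equation -10x + 15y - 30z = -330.
Foot = S − λn with λ = (n·S − d)/|n|² = (405 − (-330))/1225 = 3/5.
Foot = (3, 15, -7) − (3/5)·(-10, 15, -30) = (9, 6, 11).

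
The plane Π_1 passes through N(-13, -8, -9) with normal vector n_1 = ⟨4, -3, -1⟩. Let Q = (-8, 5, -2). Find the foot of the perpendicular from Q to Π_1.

(-4, 2, -3)

Π_1: n_1·r = n_1·N gives 4x - 3y - z = -19.
Foot = Q − λn with λ = (n·Q − d)/|n|² = (-45 − (-19))/26 = -1.
Foot = (-8, 5, -2) − (-1)·(4, -3, -1) = (-4, 2, -3).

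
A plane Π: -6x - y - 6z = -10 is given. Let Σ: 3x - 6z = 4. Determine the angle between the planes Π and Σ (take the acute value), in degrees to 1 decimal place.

71.7

cos θ = |n₁·n₂| / (|n₁||n₂|) = |18| / (√73 · √45).
θ = arccos(0.31405) ≈ 71.7°.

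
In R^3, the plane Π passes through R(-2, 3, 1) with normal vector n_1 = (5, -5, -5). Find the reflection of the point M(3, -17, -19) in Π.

Π: n_1·r = n_1·R gives 5x - 5y - 5z = -30.
λ = (n·M − d)/|n|² = (195 − (-30))/75 = 3.
Reflection = M − 2λn = (3, -17, -19) − 6·(5, -5, -5) = (-27, 13, 11).

(-27, 13, 11)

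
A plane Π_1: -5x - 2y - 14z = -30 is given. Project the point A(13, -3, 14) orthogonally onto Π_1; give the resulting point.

Foot = A − λn with λ = (n·A − d)/|n|² = (-255 − (-30))/225 = -1.
Foot = (13, -3, 14) − (-1)·(-5, -2, -14) = (8, -5, 0).

(8, -5, 0)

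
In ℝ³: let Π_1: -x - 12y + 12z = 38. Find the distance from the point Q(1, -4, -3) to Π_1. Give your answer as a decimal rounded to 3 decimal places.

1.588

n·Q − d = (-1)·(1) + (-12)·(-4) + (12)·(-3) − 38 = -27; |n| = √289.
Distance = |-27| / √289 = 27/√289 ≈ 1.588.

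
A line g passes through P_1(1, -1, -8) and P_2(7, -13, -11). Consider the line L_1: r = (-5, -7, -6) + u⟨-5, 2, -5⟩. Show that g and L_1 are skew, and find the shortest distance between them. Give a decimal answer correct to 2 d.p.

A direction vector for g is P_2 − P_1 = (6, -12, -3).
Common perpendicular direction n = (6, -12, -3) × (-5, 2, -5) = (66, 45, -48).
With w = (-5, -7, -6) − (1, -1, -8) = (-6, -6, 2), w · n = -762.
Since n ≠ 0 the lines are not parallel, and w · n = -762 ≠ 0 so they do not intersect; hence they are skew.
Distance = |w · n| / |n| = |-762| / √8685 ≈ 8.18.

8.18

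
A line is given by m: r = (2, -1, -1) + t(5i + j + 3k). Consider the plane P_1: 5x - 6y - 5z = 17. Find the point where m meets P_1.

Substitute r = (2, -1, -1) + t(5, 1, 3) into the plane: 21 + 4t = 17, so t = -1.
Intersection: (2, -1, -1) + (-1)·(5, 1, 3) = (-3, -2, -4).

(-3, -2, -4)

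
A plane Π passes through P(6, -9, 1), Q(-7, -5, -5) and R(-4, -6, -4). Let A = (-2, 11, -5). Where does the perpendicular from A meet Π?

PQ = (-13, 4, -6), PR = (-10, 3, -5); a normal to Π is PQ × PR = (-2, -5, 1).
Using P: Π has equation -2x - 5y + z = 34.
Foot = A − λn with λ = (n·A − d)/|n|² = (-56 − 34)/30 = -3.
Foot = (-2, 11, -5) − (-3)·(-2, -5, 1) = (-8, -4, -2).

(-8, -4, -2)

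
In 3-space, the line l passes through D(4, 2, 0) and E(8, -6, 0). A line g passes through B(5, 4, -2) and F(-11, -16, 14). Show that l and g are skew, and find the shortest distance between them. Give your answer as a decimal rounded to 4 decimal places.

0.6337

A direction vector for l is E − D = (4, -8, 0).
A direction vector for g is F − B = (-16, -20, 16).
Common perpendicular direction n = (4, -8, 0) × (-16, -20, 16) = (-128, -64, -208).
With w = (5, 4, -2) − (4, 2, 0) = (1, 2, -2), w · n = 160.
Since n ≠ 0 the lines are not parallel, and w · n = 160 ≠ 0 so they do not intersect; hence they are skew.
Distance = |w · n| / |n| = |160| / √63744 ≈ 0.6337.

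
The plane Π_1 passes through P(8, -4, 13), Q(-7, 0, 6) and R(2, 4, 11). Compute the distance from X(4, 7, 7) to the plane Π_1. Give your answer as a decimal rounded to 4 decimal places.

4.7778

PQ = (-15, 4, -7), PR = (-6, 8, -2); a normal to Π_1 is PQ × PR = (48, 12, -96).
Using P: Π_1 has equation 48x + 12y - 96z = -912.
n·X − d = (48)·(4) + (12)·(7) + (-96)·(7) − (-912) = 516; |n| = √11664.
Distance = |516| / √11664 = 516/√11664 ≈ 4.7778.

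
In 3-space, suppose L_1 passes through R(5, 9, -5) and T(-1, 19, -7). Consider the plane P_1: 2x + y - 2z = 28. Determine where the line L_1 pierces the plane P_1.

A direction vector for L_1 is T − R = (-6, 10, -2).
Substitute r = (5, 9, -5) + t(-6, 10, -2) into the plane: 29 + 2t = 28, so t = -1/2.
Intersection: (5, 9, -5) + (-1/2)·(-6, 10, -2) = (8, 4, -4).

(8, 4, -4)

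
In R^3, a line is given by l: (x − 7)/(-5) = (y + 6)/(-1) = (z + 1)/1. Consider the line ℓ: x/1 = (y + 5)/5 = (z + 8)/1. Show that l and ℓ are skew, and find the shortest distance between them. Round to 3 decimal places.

l has direction (-5, -1, 1) through (7, -6, -1).
ℓ has direction (1, 5, 1) through (0, -5, -8).
Common perpendicular direction n = (-5, -1, 1) × (1, 5, 1) = (-6, 6, -24).
With w = (0, -5, -8) − (7, -6, -1) = (-7, 1, -7), w · n = 216.
Since n ≠ 0 the lines are not parallel, and w · n = 216 ≠ 0 so they do not intersect; hence they are skew.
Distance = |w · n| / |n| = |216| / √648 ≈ 8.485.

8.485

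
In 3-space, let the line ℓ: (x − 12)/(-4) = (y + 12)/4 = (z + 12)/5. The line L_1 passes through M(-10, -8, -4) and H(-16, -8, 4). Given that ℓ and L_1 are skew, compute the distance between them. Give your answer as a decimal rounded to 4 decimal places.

12.5843

ℓ has direction (-4, 4, 5) through (12, -12, -12).
A direction vector for L_1 is H − M = (-6, 0, 8).
Common perpendicular direction n = (-4, 4, 5) × (-6, 0, 8) = (32, 2, 24).
With w = (-10, -8, -4) − (12, -12, -12) = (-22, 4, 8), w · n = -504.
Distance = |w · n| / |n| = |-504| / √1604 ≈ 12.5843.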